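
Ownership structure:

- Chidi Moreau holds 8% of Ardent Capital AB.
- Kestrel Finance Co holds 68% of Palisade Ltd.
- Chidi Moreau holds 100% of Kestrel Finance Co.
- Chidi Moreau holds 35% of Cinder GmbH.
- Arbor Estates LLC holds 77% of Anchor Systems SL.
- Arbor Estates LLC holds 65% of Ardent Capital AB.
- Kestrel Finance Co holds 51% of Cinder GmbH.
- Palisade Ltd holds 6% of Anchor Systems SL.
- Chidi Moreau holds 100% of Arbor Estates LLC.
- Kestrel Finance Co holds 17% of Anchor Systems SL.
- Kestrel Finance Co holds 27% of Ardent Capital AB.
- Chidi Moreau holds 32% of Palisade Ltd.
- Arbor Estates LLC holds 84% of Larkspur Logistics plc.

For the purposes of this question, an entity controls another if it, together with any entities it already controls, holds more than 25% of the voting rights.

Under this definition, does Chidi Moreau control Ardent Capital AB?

Yes

Chidi holds 100% of Arbor, so Chidi controls Arbor.
Chidi holds 100% of Kestrel, so Chidi controls Kestrel.
Arbor and Kestrel and Chidi together hold 65% + 27% + 8% = 100% of Ardent, so Chidi controls Ardent.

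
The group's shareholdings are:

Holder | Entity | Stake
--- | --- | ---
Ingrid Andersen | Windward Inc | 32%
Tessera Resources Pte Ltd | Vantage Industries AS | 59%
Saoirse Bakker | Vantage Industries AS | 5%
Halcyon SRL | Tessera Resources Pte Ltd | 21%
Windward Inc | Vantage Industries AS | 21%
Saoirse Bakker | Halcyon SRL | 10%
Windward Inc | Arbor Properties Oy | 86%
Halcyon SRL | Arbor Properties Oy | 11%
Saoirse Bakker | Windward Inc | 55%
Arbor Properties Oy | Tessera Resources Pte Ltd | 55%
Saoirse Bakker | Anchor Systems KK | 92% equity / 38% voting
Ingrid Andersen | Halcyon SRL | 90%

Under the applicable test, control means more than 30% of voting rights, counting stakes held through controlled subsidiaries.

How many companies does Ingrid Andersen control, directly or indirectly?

5

Ingrid holds 32% of Windward, so Ingrid controls Windward.
Ingrid holds 90% of Halcyon, so Ingrid controls Halcyon.
Halcyon and Windward together hold 11% + 86% = 97% of Arbor, so Ingrid controls Arbor.
Halcyon and Arbor together hold 21% + 55% = 76% of Tessera, so Ingrid controls Tessera.
Windward and Tessera together hold 21% + 59% = 80% of Vantage, so Ingrid controls Vantage.
No other company's threshold is met.
Ingrid controls 5 companies.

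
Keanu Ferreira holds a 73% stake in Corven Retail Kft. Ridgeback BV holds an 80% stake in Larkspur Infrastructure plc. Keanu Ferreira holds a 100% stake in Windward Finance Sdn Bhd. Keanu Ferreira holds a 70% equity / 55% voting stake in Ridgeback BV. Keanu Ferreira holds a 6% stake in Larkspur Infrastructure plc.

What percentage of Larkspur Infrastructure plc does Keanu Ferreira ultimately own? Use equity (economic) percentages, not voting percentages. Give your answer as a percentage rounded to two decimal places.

62.00%

Keanu reaches Larkspur along 2 paths.
Via Ridgeback: 70% × 80% = 56%.
Direct stake: 6% = 6%.
Total: 56% + 6% = 62%.
Rounded: 62.00%.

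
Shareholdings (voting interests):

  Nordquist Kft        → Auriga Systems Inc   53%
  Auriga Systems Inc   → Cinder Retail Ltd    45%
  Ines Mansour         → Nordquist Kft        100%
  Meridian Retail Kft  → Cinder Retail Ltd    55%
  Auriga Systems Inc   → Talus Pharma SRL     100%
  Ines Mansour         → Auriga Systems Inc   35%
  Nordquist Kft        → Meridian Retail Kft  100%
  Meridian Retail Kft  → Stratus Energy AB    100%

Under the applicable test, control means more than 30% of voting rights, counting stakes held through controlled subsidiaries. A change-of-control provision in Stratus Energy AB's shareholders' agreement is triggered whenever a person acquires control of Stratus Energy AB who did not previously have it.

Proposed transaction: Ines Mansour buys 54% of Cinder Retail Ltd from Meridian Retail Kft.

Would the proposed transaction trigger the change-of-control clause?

The purchase adds only to Ines's holdings (Meridian's stake shrinks), so Ines is the only person who could newly come to control Stratus.
Ines holds 100% of Nordquist, so Ines controls Nordquist.
Nordquist holds 100% of Meridian, so Ines controls Meridian.
Meridian holds 100% of Stratus, so Ines controls Stratus.
So Ines already controls Stratus before the transaction.
After the purchase, Ines holds 54% of Cinder directly, and Meridian's stake falls to 1%.
Ines controlled Stratus already, so this is not a new person acquiring control; every other person's position is unchanged or reduced.
No new person acquires control, so the clause is not triggered.

No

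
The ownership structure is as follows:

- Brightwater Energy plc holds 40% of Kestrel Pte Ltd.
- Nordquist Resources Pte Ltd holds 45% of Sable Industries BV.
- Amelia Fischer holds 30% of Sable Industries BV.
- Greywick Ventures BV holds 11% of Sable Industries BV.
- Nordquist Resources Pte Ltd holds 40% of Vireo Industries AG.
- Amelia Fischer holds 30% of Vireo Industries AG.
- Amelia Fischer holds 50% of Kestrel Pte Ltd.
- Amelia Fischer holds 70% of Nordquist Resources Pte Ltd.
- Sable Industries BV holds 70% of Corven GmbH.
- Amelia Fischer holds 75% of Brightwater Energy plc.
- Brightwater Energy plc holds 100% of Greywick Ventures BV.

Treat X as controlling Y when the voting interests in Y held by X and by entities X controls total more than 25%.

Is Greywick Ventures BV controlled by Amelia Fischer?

Amelia holds 75% of Brightwater, so Amelia controls Brightwater.
Brightwater holds 100% of Greywick, so Amelia controls Greywick.

Yes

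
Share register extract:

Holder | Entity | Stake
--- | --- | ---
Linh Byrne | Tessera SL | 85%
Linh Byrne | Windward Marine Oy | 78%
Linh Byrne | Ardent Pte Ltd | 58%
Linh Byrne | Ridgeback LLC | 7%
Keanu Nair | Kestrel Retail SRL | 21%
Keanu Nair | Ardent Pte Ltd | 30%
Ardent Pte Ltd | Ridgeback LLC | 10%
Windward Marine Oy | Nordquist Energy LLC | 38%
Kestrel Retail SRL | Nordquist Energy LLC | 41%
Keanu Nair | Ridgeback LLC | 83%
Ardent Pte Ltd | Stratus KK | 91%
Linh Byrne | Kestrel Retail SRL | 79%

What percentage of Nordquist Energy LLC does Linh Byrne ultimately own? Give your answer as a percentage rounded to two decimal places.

Linh reaches Nordquist along 2 paths.
Via Windward: 78% × 38% = 29.64%.
Via Kestrel: 79% × 41% = 32.39%.
Total: 29.64% + 32.39% = 62.03%.

62.03%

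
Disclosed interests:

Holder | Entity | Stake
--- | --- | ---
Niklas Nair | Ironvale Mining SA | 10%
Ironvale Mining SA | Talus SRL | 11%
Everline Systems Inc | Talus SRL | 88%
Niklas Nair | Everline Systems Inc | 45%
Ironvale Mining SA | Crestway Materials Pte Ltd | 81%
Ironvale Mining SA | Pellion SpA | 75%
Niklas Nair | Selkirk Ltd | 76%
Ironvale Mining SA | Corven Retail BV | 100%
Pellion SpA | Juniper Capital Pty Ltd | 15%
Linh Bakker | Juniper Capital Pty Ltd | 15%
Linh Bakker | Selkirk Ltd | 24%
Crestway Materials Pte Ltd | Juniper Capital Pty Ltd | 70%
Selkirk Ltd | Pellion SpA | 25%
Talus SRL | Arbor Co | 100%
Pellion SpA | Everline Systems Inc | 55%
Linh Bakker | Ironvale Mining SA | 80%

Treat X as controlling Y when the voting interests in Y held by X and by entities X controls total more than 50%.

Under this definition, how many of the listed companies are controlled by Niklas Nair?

Niklas holds 76% of Selkirk, so Niklas controls Selkirk.
No other company's threshold is met.
Niklas controls 1 company.

1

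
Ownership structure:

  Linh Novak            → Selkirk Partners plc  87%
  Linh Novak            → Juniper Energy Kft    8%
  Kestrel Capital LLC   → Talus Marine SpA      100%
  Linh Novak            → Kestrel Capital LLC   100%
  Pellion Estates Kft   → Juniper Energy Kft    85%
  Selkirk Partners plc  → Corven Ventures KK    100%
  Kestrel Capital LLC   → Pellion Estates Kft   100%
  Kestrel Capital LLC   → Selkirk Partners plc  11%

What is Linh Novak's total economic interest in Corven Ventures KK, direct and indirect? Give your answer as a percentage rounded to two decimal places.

Linh reaches Corven along 2 paths.
Via Selkirk: 87% × 100% = 87%.
Via Kestrel → Selkirk: 100% × 11% × 100% = 11%.
Total: 87% + 11% = 98%.
Rounded: 98.00%.

98.00%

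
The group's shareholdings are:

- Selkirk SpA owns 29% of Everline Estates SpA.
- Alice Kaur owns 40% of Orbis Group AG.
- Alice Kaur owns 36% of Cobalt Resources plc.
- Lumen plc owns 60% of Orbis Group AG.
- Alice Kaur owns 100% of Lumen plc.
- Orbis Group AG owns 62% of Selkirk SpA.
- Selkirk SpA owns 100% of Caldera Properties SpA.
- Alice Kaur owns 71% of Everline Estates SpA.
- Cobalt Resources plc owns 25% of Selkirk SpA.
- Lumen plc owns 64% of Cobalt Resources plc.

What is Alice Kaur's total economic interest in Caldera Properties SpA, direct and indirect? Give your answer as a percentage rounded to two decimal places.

87.00%

Alice reaches Caldera along 4 paths.
Via Cobalt → Selkirk: 36% × 25% × 100% = 9%.
Via Lumen → Cobalt → Selkirk: 100% × 64% × 25% × 100% = 16%.
Via Lumen → Orbis → Selkirk: 100% × 60% × 62% × 100% = 37.2%.
Via Orbis → Selkirk: 40% × 62% × 100% = 24.8%.
Total: 9% + 16% + 37.2% + 24.8% = 87%.
Rounded: 87.00%.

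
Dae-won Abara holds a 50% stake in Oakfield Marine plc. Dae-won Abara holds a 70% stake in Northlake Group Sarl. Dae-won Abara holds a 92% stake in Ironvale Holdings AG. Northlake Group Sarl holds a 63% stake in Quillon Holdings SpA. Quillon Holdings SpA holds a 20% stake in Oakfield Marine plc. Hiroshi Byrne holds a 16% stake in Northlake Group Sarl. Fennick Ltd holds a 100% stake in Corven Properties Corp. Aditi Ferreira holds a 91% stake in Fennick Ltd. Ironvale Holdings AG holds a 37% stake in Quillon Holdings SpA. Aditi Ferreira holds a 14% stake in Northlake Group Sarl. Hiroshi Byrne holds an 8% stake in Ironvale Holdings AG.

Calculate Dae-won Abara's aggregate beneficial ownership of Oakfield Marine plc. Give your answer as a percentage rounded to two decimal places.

Dae-won reaches Oakfield along 3 paths.
Via Northlake → Quillon: 70% × 63% × 20% = 8.82%.
Via Ironvale → Quillon: 92% × 37% × 20% = 6.808%.
Direct stake: 50% = 50%.
Total: 8.82% + 6.808% + 50% = 65.628%.
Rounded: 65.63%.

65.63%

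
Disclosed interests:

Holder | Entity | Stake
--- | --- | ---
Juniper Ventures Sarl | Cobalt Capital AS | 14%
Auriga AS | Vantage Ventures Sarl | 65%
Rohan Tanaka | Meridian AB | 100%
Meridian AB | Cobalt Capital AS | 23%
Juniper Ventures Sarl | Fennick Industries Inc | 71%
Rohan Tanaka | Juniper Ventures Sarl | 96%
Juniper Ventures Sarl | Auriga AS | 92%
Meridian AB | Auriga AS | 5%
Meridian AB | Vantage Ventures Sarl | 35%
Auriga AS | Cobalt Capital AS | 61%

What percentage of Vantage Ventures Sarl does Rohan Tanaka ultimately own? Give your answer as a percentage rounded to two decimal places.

Rohan reaches Vantage along 3 paths.
Via Meridian: 100% × 35% = 35%.
Via Juniper → Auriga: 96% × 92% × 65% = 57.408%.
Via Meridian → Auriga: 100% × 5% × 65% = 3.25%.
Total: 35% + 57.408% + 3.25% = 95.658%.
Rounded: 95.66%.

95.66%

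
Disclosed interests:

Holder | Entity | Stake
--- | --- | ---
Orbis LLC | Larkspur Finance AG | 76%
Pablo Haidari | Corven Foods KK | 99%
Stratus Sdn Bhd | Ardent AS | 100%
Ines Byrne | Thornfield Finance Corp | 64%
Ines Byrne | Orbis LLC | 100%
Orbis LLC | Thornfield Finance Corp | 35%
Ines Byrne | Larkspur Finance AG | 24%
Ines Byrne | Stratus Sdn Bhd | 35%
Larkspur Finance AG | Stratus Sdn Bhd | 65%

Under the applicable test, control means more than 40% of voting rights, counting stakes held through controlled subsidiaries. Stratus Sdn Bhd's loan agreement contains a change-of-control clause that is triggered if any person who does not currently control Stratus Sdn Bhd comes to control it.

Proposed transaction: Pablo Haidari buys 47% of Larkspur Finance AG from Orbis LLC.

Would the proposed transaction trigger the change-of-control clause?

The purchase adds only to Pablo's holdings (Orbis's stake shrinks), so Pablo is the only person who could newly come to control Stratus.
Pablo holds 99% of Corven, so Pablo controls Corven.
Neither Pablo nor any entity Pablo controls holds any voting interest in Stratus.
So before the transaction, Pablo does not control Stratus.
After the purchase, Pablo holds 47% of Larkspur directly, and Orbis's stake falls to 29%.
Pablo holds 47% of Larkspur, so Pablo controls Larkspur.
Larkspur holds 65% of Stratus, so Pablo controls Stratus.
Pablo did not control Stratus before and does after, so the clause is triggered.

Yes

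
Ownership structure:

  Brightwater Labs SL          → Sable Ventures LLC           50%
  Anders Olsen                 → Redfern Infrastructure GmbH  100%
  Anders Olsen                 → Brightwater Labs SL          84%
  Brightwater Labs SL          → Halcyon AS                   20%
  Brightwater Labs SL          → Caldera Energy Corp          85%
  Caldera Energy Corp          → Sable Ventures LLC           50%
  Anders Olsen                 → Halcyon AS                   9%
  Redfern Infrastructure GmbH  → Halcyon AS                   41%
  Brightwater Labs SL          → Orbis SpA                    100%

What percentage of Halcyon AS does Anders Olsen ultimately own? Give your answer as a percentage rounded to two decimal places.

Anders reaches Halcyon along 3 paths.
Via Redfern: 100% × 41% = 41%.
Direct stake: 9% = 9%.
Via Brightwater: 84% × 20% = 16.8%.
Total: 41% + 9% + 16.8% = 66.8%.
Rounded: 66.80%.

66.80%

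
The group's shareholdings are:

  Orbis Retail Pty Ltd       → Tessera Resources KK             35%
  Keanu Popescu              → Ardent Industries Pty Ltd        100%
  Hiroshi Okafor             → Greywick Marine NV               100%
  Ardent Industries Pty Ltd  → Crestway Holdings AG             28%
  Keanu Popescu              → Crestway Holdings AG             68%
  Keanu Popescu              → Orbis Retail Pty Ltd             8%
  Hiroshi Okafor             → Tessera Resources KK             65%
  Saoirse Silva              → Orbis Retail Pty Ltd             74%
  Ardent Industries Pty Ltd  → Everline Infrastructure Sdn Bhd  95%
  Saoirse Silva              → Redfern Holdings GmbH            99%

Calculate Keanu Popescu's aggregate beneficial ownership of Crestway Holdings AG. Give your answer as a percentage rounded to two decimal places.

96.00%

Keanu reaches Crestway along 2 paths.
Via Ardent: 100% × 28% = 28%.
Direct stake: 68% = 68%.
Total: 28% + 68% = 96%.
Rounded: 96.00%.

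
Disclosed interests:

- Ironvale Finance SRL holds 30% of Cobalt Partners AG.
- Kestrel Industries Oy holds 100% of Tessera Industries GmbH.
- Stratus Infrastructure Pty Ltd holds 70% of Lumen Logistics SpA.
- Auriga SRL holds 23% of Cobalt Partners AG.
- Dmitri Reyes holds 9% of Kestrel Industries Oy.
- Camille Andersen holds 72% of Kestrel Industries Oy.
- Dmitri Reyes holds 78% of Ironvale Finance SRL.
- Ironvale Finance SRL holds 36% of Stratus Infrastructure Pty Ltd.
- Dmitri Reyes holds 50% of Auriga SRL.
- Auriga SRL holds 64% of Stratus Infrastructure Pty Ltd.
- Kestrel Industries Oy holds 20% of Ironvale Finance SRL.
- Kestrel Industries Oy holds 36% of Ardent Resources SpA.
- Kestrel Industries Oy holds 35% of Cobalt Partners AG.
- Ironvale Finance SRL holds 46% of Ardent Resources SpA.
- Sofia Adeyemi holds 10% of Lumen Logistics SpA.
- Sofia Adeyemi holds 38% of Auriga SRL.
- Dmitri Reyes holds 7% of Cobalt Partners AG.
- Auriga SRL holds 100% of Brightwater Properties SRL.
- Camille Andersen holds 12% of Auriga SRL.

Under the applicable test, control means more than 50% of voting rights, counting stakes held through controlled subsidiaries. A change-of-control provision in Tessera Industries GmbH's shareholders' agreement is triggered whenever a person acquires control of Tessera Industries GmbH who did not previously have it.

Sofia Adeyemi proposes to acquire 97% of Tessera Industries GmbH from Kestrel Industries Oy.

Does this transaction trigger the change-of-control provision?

Yes

The purchase adds only to Sofia's holdings (Kestrel's stake shrinks), so Sofia is the only person who could newly come to control Tessera.
Sofia's largest direct stake is 38% in Auriga, which does not meet the threshold, so Sofia controls no company.
Neither Sofia nor any entity Sofia controls holds any voting interest in Tessera.
So before the transaction, Sofia does not control Tessera.
After the purchase, Sofia holds 97% of Tessera directly, and Kestrel's stake falls to 3%.
Sofia holds 97% of Tessera, so Sofia controls Tessera.
Sofia did not control Tessera before and does after, so the clause is triggered.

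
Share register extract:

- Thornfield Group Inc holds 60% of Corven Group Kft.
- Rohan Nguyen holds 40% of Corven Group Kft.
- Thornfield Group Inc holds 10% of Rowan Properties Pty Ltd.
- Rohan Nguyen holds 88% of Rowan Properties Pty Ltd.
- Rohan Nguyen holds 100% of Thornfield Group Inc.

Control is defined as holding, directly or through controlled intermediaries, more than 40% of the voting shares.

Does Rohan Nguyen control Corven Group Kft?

Yes

Rohan holds 100% of Thornfield, so Rohan controls Thornfield.
Rohan and Thornfield together hold 40% + 60% = 100% of Corven, so Rohan controls Corven.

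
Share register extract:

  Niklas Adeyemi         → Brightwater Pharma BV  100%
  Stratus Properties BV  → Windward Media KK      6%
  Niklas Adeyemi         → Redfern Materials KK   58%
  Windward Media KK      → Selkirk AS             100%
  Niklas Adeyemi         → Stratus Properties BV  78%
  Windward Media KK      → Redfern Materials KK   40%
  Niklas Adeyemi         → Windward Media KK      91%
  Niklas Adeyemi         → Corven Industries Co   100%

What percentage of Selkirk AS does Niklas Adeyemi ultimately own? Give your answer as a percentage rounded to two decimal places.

Niklas reaches Selkirk along 2 paths.
Via Windward: 91% × 100% = 91%.
Via Stratus → Windward: 78% × 6% × 100% = 4.68%.
Total: 91% + 4.68% = 95.68%.

95.68%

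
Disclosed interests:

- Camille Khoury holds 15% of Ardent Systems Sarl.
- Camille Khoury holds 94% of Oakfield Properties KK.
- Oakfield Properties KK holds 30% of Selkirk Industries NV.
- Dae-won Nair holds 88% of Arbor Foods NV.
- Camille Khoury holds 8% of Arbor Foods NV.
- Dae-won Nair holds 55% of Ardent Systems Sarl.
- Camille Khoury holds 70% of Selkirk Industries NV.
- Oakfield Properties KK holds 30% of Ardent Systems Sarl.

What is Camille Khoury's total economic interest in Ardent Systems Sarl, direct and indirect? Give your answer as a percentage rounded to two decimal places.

Camille reaches Ardent along 2 paths.
Direct stake: 15% = 15%.
Via Oakfield: 94% × 30% = 28.2%.
Total: 15% + 28.2% = 43.2%.
Rounded: 43.20%.

43.20%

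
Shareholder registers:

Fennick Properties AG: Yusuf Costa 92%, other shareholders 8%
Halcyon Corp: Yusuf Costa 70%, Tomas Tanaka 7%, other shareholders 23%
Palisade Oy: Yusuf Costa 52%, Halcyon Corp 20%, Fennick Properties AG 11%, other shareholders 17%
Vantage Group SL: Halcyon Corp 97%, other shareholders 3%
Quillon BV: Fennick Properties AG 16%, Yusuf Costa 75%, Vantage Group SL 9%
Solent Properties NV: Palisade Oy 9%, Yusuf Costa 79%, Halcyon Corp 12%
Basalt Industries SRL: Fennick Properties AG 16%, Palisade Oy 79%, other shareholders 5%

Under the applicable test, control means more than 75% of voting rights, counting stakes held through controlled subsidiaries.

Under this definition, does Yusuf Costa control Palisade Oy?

No

Yusuf holds 92% of Fennick, so Yusuf controls Fennick.
Fennick and Yusuf together hold 16% + 75% = 91% of Quillon, so Yusuf controls Quillon.
Yusuf holds 79% of Solent, so Yusuf controls Solent.
In Palisade, Yusuf's side holds only 52% + 11% = 63%, not > 75%.
So Yusuf does not control Palisade.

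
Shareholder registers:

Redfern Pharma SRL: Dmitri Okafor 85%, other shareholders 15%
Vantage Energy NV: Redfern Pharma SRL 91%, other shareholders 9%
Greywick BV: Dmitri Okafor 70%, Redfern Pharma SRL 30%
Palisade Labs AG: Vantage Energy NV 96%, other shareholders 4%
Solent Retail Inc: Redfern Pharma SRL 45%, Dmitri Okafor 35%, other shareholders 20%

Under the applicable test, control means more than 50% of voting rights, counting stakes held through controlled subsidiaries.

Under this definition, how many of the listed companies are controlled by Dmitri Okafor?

5

Dmitri holds 85% of Redfern, so Dmitri controls Redfern.
Redfern holds 91% of Vantage, so Dmitri controls Vantage.
Dmitri and Redfern together hold 70% + 30% = 100% of Greywick, so Dmitri controls Greywick.
Vantage holds 96% of Palisade, so Dmitri controls Palisade.
Redfern and Dmitri together hold 45% + 35% = 80% of Solent, so Dmitri controls Solent.
Dmitri controls 5 companies.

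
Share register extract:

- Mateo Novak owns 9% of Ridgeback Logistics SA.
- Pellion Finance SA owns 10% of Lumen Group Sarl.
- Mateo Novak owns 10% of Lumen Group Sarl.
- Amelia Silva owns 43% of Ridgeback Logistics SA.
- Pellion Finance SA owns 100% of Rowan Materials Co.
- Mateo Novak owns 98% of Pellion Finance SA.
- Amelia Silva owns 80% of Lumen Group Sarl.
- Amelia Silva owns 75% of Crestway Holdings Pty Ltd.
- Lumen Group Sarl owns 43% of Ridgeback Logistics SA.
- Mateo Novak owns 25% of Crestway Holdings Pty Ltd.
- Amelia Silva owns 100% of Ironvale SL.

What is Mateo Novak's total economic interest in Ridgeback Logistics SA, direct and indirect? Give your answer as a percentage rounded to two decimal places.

17.51%

Mateo reaches Ridgeback along 3 paths.
Via Pellion → Lumen: 98% × 10% × 43% = 4.214%.
Via Lumen: 10% × 43% = 4.3%.
Direct stake: 9% = 9%.
Total: 4.214% + 4.3% + 9% = 17.514%.
Rounded: 17.51%.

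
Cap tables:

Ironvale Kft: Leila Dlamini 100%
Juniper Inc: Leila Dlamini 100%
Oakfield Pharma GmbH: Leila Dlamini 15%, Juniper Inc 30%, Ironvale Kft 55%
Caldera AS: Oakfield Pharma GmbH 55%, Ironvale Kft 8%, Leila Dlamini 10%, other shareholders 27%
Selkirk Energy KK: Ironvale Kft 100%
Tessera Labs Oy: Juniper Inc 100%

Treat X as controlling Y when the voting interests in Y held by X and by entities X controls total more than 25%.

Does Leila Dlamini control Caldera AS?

Leila holds 100% of Juniper, so Leila controls Juniper.
Leila holds 100% of Ironvale, so Leila controls Ironvale.
Leila and Juniper and Ironvale together hold 15% + 30% + 55% = 100% of Oakfield, so Leila controls Oakfield.
Oakfield and Ironvale and Leila together hold 55% + 8% + 10% = 73% of Caldera, so Leila controls Caldera.

Yes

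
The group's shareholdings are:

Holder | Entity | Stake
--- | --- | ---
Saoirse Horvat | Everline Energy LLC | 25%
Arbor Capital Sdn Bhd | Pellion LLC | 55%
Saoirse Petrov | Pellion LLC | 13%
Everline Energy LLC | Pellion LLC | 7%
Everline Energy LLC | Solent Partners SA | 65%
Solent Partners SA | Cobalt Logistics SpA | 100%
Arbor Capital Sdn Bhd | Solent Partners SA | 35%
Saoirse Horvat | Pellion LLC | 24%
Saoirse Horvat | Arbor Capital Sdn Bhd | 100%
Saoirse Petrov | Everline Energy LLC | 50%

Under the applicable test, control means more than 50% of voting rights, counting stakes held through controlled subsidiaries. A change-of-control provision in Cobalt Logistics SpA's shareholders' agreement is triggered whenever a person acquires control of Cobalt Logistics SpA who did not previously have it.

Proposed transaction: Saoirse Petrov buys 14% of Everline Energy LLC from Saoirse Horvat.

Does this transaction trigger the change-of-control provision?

The purchase adds only to Saoirse Petrov's holdings (Saoirse Horvat's stake shrinks), so Saoirse Petrov is the only person who could newly come to control Cobalt.
Saoirse Petrov's largest direct stake is 50% in Everline, which does not meet the threshold, so Saoirse Petrov controls no company.
Neither Saoirse Petrov nor any entity Saoirse Petrov controls holds any voting interest in Cobalt.
So before the transaction, Saoirse Petrov does not control Cobalt.
After the purchase, Saoirse Petrov's direct stake in Everline rises to 50% + 14% = 64%, and Saoirse Horvat's stake falls to 11%.
Saoirse Petrov holds 64% of Everline, so Saoirse Petrov controls Everline.
Everline holds 65% of Solent, so Saoirse Petrov controls Solent.
Solent holds 100% of Cobalt, so Saoirse Petrov controls Cobalt.
Saoirse Petrov did not control Cobalt before and does after, so the clause is triggered.

Yes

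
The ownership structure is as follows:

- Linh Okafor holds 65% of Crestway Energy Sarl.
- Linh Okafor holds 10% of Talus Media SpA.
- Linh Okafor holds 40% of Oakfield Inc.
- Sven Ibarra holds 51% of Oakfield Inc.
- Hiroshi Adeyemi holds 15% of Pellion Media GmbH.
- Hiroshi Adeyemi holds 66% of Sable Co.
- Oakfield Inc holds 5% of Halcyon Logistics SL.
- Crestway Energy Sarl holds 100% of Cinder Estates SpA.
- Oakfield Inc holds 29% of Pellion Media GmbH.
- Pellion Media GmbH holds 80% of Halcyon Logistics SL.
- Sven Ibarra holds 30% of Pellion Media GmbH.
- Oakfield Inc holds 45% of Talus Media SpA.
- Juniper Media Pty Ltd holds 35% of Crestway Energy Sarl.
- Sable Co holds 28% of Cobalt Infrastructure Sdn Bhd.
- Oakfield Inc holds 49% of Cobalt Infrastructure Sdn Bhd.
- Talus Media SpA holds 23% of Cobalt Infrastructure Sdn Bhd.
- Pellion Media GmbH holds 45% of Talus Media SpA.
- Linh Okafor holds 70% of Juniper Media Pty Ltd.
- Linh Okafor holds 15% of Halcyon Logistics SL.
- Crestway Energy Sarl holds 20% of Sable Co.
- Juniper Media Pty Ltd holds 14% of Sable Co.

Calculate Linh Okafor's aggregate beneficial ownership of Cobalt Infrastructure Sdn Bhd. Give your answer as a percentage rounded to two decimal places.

Linh reaches Cobalt along 7 paths.
Via Oakfield → Pellion → Talus: 40% × 29% × 45% × 23% = 1.2006%.
Via Talus: 10% × 23% = 2.3%.
Via Oakfield → Talus: 40% × 45% × 23% = 4.14%.
Via Oakfield: 40% × 49% = 19.6%.
Via Juniper → Sable: 70% × 14% × 28% = 2.744%.
Via Crestway → Sable: 65% × 20% × 28% = 3.64%.
Via Juniper → Crestway → Sable: 70% × 35% × 20% × 28% = 1.372%.
Total: 1.2006% + 2.3% + 4.14% + 19.6% + 2.744% + 3.64% + 1.372% = 34.9966%.
Rounded: 35.00%.

35.00%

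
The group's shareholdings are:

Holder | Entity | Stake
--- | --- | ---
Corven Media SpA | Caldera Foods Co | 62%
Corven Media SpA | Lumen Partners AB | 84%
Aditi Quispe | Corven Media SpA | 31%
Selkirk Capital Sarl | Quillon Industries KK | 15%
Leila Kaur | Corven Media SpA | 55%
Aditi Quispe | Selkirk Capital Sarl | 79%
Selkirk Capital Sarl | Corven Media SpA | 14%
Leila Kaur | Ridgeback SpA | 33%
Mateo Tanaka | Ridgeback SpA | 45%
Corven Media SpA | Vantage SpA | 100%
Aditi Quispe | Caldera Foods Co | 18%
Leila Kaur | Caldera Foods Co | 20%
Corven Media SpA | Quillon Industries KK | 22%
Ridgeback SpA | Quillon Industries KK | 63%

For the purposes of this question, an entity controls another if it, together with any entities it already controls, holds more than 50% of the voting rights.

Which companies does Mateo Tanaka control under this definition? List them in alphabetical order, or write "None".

None

Mateo's largest direct stake is 45% in Ridgeback, which does not meet the threshold.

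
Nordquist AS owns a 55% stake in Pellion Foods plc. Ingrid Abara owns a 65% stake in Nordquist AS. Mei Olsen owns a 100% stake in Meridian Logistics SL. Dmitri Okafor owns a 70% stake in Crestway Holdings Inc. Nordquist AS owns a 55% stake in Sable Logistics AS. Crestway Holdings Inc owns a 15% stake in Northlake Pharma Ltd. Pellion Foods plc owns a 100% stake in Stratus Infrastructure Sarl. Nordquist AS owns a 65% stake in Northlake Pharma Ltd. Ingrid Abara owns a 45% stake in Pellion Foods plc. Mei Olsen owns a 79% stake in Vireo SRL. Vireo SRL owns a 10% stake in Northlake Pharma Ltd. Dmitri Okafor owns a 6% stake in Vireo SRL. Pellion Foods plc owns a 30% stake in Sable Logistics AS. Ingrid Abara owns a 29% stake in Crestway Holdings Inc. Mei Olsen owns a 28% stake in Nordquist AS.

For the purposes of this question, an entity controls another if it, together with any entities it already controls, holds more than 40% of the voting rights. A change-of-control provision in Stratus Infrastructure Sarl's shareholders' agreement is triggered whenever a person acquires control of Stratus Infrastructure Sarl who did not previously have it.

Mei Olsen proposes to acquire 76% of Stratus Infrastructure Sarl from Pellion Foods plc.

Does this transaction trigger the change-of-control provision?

Yes

The purchase adds only to Mei's holdings (Pellion's stake shrinks), so Mei is the only person who could newly come to control Stratus.
Mei holds 79% of Vireo, so Mei controls Vireo.
Mei holds 100% of Meridian, so Mei controls Meridian.
Neither Mei nor any entity Mei controls holds any voting interest in Stratus.
So before the transaction, Mei does not control Stratus.
After the purchase, Mei holds 76% of Stratus directly, and Pellion's stake falls to 24%.
Mei holds 76% of Stratus, so Mei controls Stratus.
Mei did not control Stratus before and does after, so the clause is triggered.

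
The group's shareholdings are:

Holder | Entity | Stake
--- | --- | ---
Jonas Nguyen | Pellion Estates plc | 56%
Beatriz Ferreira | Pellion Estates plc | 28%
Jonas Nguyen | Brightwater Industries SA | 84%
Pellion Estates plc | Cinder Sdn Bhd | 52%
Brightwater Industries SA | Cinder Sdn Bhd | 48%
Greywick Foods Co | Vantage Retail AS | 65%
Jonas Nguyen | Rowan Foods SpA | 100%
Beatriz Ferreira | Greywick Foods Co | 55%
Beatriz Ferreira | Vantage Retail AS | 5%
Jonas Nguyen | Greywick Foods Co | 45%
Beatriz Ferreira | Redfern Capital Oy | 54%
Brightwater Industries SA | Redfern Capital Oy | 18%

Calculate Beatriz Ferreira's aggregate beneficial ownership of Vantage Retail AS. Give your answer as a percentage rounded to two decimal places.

40.75%

Beatriz reaches Vantage along 2 paths.
Direct stake: 5% = 5%.
Via Greywick: 55% × 65% = 35.75%.
Total: 5% + 35.75% = 40.75%.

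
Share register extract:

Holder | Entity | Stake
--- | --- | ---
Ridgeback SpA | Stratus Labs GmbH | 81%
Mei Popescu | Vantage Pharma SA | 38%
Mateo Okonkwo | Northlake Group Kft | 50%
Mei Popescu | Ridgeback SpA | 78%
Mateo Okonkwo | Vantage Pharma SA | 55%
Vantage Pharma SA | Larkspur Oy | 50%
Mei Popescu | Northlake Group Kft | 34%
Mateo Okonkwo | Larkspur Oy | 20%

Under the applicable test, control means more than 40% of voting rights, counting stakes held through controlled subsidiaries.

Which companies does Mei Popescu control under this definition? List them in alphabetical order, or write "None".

Ridgeback SpA, Stratus Labs GmbH

Mei holds 78% of Ridgeback, so Mei controls Ridgeback.
Ridgeback holds 81% of Stratus, so Mei controls Stratus.
No other company's threshold is met.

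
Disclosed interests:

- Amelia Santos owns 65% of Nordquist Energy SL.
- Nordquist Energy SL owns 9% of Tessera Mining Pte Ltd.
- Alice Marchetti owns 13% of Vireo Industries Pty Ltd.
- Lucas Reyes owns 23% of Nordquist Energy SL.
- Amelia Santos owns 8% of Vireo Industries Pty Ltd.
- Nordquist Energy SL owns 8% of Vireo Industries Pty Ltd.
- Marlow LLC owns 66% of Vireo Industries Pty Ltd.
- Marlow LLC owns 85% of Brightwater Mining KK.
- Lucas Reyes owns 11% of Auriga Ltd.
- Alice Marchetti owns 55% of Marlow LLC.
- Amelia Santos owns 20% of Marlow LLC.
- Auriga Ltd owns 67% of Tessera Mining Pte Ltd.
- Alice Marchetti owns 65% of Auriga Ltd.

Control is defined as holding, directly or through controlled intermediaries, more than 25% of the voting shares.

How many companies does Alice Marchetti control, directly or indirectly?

Alice holds 55% of Marlow, so Alice controls Marlow.
Alice holds 65% of Auriga, so Alice controls Auriga.
Alice and Marlow together hold 13% + 66% = 79% of Vireo, so Alice controls Vireo.
Auriga holds 67% of Tessera, so Alice controls Tessera.
Marlow holds 85% of Brightwater, so Alice controls Brightwater.
No other company's threshold is met.
Alice controls 5 companies.

5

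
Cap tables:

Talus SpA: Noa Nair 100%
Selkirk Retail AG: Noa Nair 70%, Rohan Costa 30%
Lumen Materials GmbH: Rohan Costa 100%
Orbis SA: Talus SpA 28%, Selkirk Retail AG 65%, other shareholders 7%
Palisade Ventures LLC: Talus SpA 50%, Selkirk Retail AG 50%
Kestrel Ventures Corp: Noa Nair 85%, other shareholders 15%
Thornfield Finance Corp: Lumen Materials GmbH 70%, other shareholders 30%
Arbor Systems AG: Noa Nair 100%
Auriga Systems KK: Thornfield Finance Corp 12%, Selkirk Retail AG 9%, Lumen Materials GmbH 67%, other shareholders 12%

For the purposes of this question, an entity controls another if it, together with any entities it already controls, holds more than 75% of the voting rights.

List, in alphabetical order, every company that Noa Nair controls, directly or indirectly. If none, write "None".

Noa holds 100% of Talus, so Noa controls Talus.
Noa holds 85% of Kestrel, so Noa controls Kestrel.
Noa holds 100% of Arbor, so Noa controls Arbor.
No other company's threshold is met.

Arbor Systems AG, Kestrel Ventures Corp, Talus SpA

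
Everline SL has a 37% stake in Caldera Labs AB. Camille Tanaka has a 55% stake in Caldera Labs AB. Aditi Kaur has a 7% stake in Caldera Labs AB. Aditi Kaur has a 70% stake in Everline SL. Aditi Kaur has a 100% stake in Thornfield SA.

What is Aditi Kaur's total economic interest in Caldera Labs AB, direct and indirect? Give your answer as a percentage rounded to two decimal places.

Aditi reaches Caldera along 2 paths.
Via Everline: 70% × 37% = 25.9%.
Direct stake: 7% = 7%.
Total: 25.9% + 7% = 32.9%.
Rounded: 32.90%.

32.90%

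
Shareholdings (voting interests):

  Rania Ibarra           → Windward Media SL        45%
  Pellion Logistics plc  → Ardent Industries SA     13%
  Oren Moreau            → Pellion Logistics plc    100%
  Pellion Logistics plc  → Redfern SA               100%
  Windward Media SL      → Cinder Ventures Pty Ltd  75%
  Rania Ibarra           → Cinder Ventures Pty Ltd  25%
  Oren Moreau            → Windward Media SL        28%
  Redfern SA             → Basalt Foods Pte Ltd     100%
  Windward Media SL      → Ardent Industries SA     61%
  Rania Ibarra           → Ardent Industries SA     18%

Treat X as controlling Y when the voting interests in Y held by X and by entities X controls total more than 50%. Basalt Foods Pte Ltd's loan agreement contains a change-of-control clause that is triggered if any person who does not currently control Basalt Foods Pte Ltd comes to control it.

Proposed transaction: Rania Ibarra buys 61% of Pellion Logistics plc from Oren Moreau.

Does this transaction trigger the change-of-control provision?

The purchase adds only to Rania's holdings (Oren's stake shrinks), so Rania is the only person who could newly come to control Basalt.
Rania's largest direct stake is 45% in Windward, which does not meet the threshold, so Rania controls no company.
Neither Rania nor any entity Rania controls holds any voting interest in Basalt.
So before the transaction, Rania does not control Basalt.
After the purchase, Rania holds 61% of Pellion directly, and Oren's stake falls to 39%.
Rania holds 61% of Pellion, so Rania controls Pellion.
Pellion holds 100% of Redfern, so Rania controls Redfern.
Redfern holds 100% of Basalt, so Rania controls Basalt.
Rania did not control Basalt before and does after, so the clause is triggered.

Yes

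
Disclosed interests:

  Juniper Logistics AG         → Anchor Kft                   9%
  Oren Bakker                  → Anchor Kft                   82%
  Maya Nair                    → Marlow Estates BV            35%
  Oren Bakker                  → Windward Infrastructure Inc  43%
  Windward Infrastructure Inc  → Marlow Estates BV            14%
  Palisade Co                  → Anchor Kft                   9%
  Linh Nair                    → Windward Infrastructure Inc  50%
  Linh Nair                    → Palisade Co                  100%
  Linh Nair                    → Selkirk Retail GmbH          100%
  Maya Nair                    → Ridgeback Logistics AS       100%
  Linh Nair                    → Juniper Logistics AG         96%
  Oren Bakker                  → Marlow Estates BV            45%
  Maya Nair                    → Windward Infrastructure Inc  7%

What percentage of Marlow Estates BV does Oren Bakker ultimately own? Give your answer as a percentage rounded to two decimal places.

Oren reaches Marlow along 2 paths.
Direct stake: 45% = 45%.
Via Windward: 43% × 14% = 6.02%.
Total: 45% + 6.02% = 51.02%.

51.02%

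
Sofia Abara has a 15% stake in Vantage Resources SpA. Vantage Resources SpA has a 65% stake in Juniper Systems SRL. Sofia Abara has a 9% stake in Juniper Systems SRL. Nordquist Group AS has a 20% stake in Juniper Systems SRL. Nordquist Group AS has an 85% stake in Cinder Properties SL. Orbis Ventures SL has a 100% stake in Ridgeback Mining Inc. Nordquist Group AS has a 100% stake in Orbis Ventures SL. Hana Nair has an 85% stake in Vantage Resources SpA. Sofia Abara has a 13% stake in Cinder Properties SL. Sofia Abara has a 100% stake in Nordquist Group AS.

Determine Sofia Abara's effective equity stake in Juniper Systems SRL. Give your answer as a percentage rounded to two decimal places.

38.75%

Sofia reaches Juniper along 3 paths.
Via Vantage: 15% × 65% = 9.75%.
Via Nordquist: 100% × 20% = 20%.
Direct stake: 9% = 9%.
Total: 9.75% + 20% + 9% = 38.75%.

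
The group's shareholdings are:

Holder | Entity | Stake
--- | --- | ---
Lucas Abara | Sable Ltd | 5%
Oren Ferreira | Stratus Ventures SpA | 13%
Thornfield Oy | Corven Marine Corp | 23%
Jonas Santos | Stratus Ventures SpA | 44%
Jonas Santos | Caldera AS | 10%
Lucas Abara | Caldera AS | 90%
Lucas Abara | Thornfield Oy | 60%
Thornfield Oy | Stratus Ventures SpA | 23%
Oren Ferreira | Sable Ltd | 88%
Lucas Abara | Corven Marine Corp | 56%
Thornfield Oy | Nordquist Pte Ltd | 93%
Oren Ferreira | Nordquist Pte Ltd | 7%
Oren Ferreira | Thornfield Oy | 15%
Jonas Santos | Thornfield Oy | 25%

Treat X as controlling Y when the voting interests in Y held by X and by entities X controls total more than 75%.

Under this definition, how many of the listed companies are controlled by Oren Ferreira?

Oren holds 88% of Sable, so Oren controls Sable.
No other company's threshold is met.
Oren controls 1 company.

1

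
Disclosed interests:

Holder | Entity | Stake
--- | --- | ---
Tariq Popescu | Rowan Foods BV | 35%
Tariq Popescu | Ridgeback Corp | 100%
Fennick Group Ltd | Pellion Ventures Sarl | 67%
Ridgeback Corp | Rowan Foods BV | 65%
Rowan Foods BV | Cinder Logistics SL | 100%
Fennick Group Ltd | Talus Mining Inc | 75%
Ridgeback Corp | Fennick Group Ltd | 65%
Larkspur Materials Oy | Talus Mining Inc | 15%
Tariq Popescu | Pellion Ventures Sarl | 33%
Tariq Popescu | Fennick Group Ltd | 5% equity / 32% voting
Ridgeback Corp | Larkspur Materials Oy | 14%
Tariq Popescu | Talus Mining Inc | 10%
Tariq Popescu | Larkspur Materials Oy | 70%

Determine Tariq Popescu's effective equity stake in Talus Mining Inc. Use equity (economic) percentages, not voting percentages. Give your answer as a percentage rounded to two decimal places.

Tariq reaches Talus along 5 paths.
Direct stake: 10% = 10%.
Via Ridgeback → Larkspur: 100% × 14% × 15% = 2.1%.
Via Larkspur: 70% × 15% = 10.5%.
Via Ridgeback → Fennick: 100% × 65% × 75% = 48.75%.
Via Fennick: 5% × 75% = 3.75%.
Total: 10% + 2.1% + 10.5% + 48.75% + 3.75% = 75.1%.
Rounded: 75.10%.

75.10%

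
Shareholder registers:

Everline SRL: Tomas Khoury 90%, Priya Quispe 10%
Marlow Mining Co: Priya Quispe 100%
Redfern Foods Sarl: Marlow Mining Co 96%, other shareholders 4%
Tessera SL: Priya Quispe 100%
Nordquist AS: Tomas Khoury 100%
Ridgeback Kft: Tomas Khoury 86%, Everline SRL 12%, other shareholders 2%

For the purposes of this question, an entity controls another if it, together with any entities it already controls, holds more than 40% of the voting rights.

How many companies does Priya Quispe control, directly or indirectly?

Priya holds 100% of Marlow, so Priya controls Marlow.
Marlow holds 96% of Redfern, so Priya controls Redfern.
Priya holds 100% of Tessera, so Priya controls Tessera.
No other company's threshold is met.
Priya controls 3 companies.

3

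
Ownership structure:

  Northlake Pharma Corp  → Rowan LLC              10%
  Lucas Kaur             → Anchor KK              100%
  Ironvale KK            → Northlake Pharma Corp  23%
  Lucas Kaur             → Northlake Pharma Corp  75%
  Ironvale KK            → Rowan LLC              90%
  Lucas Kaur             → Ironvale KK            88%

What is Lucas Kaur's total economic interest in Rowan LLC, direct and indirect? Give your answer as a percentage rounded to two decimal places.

Lucas reaches Rowan along 3 paths.
Via Ironvale: 88% × 90% = 79.2%.
Via Northlake: 75% × 10% = 7.5%.
Via Ironvale → Northlake: 88% × 23% × 10% = 2.024%.
Total: 79.2% + 7.5% + 2.024% = 88.724%.
Rounded: 88.72%.

88.72%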